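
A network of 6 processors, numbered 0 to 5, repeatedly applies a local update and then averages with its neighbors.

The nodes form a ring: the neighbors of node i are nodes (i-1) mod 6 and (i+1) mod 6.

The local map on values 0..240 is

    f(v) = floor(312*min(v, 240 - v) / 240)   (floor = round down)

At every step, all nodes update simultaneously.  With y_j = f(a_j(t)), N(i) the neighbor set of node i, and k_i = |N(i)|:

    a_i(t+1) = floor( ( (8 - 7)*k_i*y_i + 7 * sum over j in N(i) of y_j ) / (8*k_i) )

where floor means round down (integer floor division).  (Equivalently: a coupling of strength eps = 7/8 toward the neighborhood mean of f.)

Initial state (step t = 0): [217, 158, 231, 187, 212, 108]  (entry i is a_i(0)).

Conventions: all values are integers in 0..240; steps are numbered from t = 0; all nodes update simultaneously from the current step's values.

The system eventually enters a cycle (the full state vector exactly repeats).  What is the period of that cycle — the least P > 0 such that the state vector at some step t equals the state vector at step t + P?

Simulating step by step:
t=0: [217, 158, 231, 187, 212, 108]
t=1: [111, 30, 77, 29, 95, 45]
t=2: [60, 111, 45, 102, 56, 124]
t=3: [138, 77, 128, 73, 132, 84]
t=4: [107, 133, 103, 136, 106, 132]
t=5: [139, 136, 136, 135, 137, 138]
t=6: [133, 133, 135, 134, 133, 132]
t=7: [139, 137, 137, 137, 138, 139]
t=8: [131, 132, 133, 132, 132, 131]
t=9: [140, 140, 139, 139, 140, 140]
t=10: [130, 130, 130, 130, 130, 130]
t=11: [143, 143, 143, 143, 143, 143]
t=12: [126, 126, 126, 126, 126, 126]
t=13: [148, 148, 148, 148, 148, 148]
t=14: [119, 119, 119, 119, 119, 119]
t=15: [154, 154, 154, 154, 154, 154]
t=16: [111, 111, 111, 111, 111, 111]
t=17: [144, 144, 144, 144, 144, 144]
t=18: [124, 124, 124, 124, 124, 124]
t=19: [150, 150, 150, 150, 150, 150]
t=20: [117, 117, 117, 117, 117, 117]
t=21: [152, 152, 152, 152, 152, 152]
t=22: [114, 114, 114, 114, 114, 114]
t=23: [148, 148, 148, 148, 148, 148]

Answer: 10
Key observation: The state at step 13, [148, 148, 148, 148, 148, 148], reappears at step 23 — and no state repeats earlier — so the cycle the system enters has period 10.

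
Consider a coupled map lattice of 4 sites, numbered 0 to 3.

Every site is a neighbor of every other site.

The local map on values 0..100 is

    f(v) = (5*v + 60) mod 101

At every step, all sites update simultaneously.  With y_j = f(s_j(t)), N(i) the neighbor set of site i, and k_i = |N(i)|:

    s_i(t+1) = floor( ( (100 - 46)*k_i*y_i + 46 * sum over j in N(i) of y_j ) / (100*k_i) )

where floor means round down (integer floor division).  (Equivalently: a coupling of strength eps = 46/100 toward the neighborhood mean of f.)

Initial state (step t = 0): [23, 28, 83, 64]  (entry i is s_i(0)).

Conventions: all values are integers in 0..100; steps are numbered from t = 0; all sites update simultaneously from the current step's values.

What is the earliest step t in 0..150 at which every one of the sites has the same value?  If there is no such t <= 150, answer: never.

Answer: 17
Key observation: Synchronization is absorbing here: once all sites are equal they stay equal, and step 17 is the first all-equal step.

Derivation:
t=0: [23, 28, 83, 64]  (not all equal)
t=1: [77, 87, 76, 78]  (not all equal)
t=2: [48, 68, 46, 50]  (not all equal)
t=3: [82, 81, 78, 47]  (not all equal)
t=4: [66, 64, 58, 76]  (not all equal)
t=5: [71, 67, 56, 51]  (not all equal)
t=6: [27, 58, 37, 27]  (not all equal)
t=7: [78, 60, 59, 78]  (not all equal)
t=8: [48, 52, 50, 48]  (not all equal)
t=9: [71, 40, 36, 71]  (not all equal)
t=10: [22, 40, 32, 22]  (not all equal)
t=11: [59, 55, 39, 59]  (not all equal)
t=12: [49, 41, 49, 49]  (not all equal)
t=13: [11, 34, 11, 11]  (not all equal)
t=14: [16, 21, 16, 16]  (not all equal)
t=15: [42, 52, 42, 42]  (not all equal)
t=16: [60, 40, 60, 60]  (not all equal)
t=17: [57, 57, 57, 57]  (all equal)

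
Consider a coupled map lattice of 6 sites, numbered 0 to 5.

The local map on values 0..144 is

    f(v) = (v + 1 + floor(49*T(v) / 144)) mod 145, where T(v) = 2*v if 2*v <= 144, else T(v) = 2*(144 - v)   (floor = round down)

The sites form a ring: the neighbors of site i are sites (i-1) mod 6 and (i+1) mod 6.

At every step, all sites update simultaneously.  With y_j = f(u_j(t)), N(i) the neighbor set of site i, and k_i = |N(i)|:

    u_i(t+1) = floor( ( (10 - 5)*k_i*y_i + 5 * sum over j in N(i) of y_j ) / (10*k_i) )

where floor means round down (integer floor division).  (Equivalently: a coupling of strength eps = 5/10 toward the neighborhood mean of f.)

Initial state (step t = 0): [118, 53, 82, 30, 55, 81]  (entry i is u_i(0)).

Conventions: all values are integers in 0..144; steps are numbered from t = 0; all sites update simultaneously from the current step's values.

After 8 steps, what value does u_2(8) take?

Simulating step by step:
t=0: [118, 53, 82, 30, 55, 81]
t=1: [121, 110, 97, 80, 90, 119]
t=2: [136, 133, 129, 126, 128, 134]
t=3: [141, 141, 140, 139, 139, 140]
t=4: [143, 143, 143, 143, 143, 143]
t=5: [144, 144, 144, 144, 144, 144]
t=6: [0, 0, 0, 0, 0, 0]
t=7: [1, 1, 1, 1, 1, 1]
t=8: [2, 2, 2, 2, 2, 2]

Answer: u_2(8) = 2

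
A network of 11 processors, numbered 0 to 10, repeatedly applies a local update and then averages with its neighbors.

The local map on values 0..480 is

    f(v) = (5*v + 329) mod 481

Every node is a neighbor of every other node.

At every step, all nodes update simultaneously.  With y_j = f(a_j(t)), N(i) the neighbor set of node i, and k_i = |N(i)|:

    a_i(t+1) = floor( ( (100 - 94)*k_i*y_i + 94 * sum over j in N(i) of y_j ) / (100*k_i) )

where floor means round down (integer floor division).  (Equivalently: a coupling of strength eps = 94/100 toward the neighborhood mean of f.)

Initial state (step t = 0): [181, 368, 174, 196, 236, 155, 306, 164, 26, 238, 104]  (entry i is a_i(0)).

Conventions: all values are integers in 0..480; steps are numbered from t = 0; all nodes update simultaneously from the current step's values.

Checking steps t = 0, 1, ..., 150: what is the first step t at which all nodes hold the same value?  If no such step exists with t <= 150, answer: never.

Answer: 4
Key observation: Synchronization is absorbing here: once all nodes are equal they stay equal, and step 4 is the first all-equal step.

Derivation:
t=0: [181, 368, 174, 196, 236, 155, 306, 164, 26, 238, 104]  (not all equal)
t=1: [255, 256, 256, 252, 262, 259, 250, 258, 249, 262, 252]  (not all equal)
t=2: [163, 163, 163, 164, 162, 163, 164, 163, 164, 162, 164]  (not all equal)
t=3: [182, 182, 182, 182, 183, 182, 182, 182, 182, 183, 182]  (not all equal)
t=4: [277, 277, 277, 277, 277, 277, 277, 277, 277, 277, 277]  (all equal)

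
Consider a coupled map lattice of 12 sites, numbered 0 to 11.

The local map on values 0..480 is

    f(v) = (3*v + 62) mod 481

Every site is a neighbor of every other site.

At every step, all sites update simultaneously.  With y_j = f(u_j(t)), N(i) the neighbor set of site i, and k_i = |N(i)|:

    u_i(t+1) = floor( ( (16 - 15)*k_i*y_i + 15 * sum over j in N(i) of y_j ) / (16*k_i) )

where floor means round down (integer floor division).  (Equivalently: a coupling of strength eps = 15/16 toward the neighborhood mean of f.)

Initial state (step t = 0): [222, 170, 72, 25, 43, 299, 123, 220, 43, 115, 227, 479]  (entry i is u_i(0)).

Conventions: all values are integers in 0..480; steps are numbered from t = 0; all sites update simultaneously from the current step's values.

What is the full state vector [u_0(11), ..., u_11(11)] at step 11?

Simulating step by step:
t=0: [222, 170, 72, 25, 43, 299, 123, 220, 43, 115, 227, 479]
t=1: [250, 254, 250, 253, 252, 245, 246, 251, 252, 247, 250, 255]
t=2: [332, 332, 332, 332, 332, 332, 332, 332, 332, 332, 332, 331]
t=3: [95, 95, 95, 95, 95, 95, 95, 95, 95, 95, 95, 95]
t=4: [347, 347, 347, 347, 347, 347, 347, 347, 347, 347, 347, 347]
t=5: [141, 141, 141, 141, 141, 141, 141, 141, 141, 141, 141, 141]
t=6: [4, 4, 4, 4, 4, 4, 4, 4, 4, 4, 4, 4]
t=7: [74, 74, 74, 74, 74, 74, 74, 74, 74, 74, 74, 74]
t=8: [284, 284, 284, 284, 284, 284, 284, 284, 284, 284, 284, 284]
t=9: [433, 433, 433, 433, 433, 433, 433, 433, 433, 433, 433, 433]
t=10: [399, 399, 399, 399, 399, 399, 399, 399, 399, 399, 399, 399]
t=11: [297, 297, 297, 297, 297, 297, 297, 297, 297, 297, 297, 297]

Answer: [297, 297, 297, 297, 297, 297, 297, 297, 297, 297, 297, 297]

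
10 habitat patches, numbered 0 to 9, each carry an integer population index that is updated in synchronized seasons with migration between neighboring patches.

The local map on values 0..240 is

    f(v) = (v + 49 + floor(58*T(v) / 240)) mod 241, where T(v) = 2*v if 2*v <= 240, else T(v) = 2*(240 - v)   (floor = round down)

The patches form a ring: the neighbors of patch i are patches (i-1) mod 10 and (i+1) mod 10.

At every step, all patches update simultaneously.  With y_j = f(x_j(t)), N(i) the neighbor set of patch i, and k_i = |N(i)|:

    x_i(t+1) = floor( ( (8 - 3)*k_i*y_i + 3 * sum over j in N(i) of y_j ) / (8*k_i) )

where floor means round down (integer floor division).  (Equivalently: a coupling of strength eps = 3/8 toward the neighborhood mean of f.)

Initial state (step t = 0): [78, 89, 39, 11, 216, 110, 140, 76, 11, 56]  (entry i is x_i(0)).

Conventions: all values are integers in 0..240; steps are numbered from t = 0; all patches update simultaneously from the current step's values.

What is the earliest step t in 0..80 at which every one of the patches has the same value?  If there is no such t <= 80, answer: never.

Simulating step by step:
t=0: [78, 89, 39, 11, 216, 110, 140, 76, 11, 56]  (not all equal)
t=1: [161, 163, 112, 67, 73, 183, 218, 157, 95, 125]  (not all equal)
t=2: [48, 46, 163, 162, 129, 47, 26, 45, 162, 179]  (not all equal)
t=3: [99, 97, 28, 49, 167, 133, 98, 89, 28, 33]  (not all equal)
t=4: [176, 173, 114, 94, 72, 183, 198, 166, 108, 114]  (not all equal)
t=5: [52, 51, 173, 187, 135, 45, 21, 49, 173, 178]  (not all equal)
t=6: [104, 103, 35, 58, 171, 130, 94, 93, 33, 35]  (not all equal)
t=7: [183, 182, 125, 105, 76, 182, 195, 169, 114, 118]  (not all equal)
t=8: [56, 57, 184, 200, 142, 45, 20, 52, 180, 184]  (not all equal)
t=9: [111, 111, 41, 65, 175, 131, 93, 96, 37, 39]  (not all equal)
t=10: [192, 193, 135, 113, 79, 182, 195, 173, 120, 125]  (not all equal)
t=11: [61, 62, 191, 210, 147, 46, 20, 55, 187, 190]  (not all equal)
t=12: [117, 117, 46, 69, 177, 132, 95, 99, 41, 43]  (not all equal)
t=13: [201, 202, 143, 119, 81, 183, 198, 177, 125, 132]  (not all equal)
t=14: [65, 67, 196, 216, 151, 47, 22, 57, 189, 193]  (not all equal)
t=15: [122, 124, 49, 26, 29, 89, 97, 102, 42, 45]  (not all equal)
t=16: [207, 208, 134, 94, 107, 166, 191, 181, 128, 135]  (not all equal)
t=17: [68, 68, 187, 200, 166, 48, 18, 58, 191, 195]  (not all equal)
t=18: [125, 124, 45, 22, 33, 90, 94, 102, 43, 47]  (not all equal)
t=19: [208, 207, 130, 90, 109, 167, 189, 181, 129, 137]  (not all equal)
t=20: [69, 68, 184, 196, 167, 49, 18, 57, 191, 196]  (not all equal)
t=21: [127, 125, 44, 21, 33, 91, 94, 101, 43, 48]  (not all equal)
t=22: [209, 207, 129, 89, 109, 167, 188, 180, 129, 139]  (not all equal)
t=23: [69, 67, 183, 195, 167, 49, 18, 57, 191, 196]  (not all equal)
t=24: [126, 124, 43, 20, 33, 91, 94, 101, 43, 48]  (not all equal)
t=25: [209, 207, 127, 87, 109, 167, 188, 180, 129, 139]  (not all equal)
t=26: [69, 67, 182, 193, 166, 49, 18, 57, 191, 196]  (not all equal)
t=27: [126, 124, 43, 19, 32, 91, 94, 101, 43, 48]  (not all equal)
t=28: [209, 207, 127, 87, 108, 167, 188, 180, 129, 139]  (not all equal)
t=29: [69, 67, 182, 193, 165, 49, 18, 57, 191, 196]  (not all equal)
t=30: [126, 124, 43, 19, 32, 91, 94, 101, 43, 48]  (not all equal)

Answer: never
Key observation: The state at step 27 reappears at step 30 — the system is in a cycle of period 3 from step 27 on.  No step 0..30 is synchronized, and the cycle repeats forever, so no step up to 80 (or ever) has all patches equal.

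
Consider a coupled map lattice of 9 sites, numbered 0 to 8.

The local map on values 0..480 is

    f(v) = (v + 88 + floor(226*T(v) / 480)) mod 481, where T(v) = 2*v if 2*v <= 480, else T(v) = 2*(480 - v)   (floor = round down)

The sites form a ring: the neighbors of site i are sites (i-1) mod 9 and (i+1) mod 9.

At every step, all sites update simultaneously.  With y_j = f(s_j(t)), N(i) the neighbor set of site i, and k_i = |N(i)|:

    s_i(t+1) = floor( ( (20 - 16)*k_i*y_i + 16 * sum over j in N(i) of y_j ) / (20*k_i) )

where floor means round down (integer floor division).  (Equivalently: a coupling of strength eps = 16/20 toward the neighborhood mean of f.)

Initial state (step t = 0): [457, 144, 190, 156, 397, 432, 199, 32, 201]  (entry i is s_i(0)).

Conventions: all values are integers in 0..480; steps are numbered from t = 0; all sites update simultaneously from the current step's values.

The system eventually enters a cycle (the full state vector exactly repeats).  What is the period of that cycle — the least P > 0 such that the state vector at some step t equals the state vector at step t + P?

Answer: 7
Key observation: The state at step 26, [73, 73, 73, 73, 73, 73, 73, 73, 73], reappears at step 33 — and no state repeats earlier — so the cycle the system enters has period 7.

Derivation:
t=0: [457, 144, 190, 156, 397, 432, 199, 32, 201]
t=1: [355, 289, 394, 293, 206, 239, 188, 410, 189]
t=2: [227, 79, 76, 50, 60, 197, 151, 379, 155]
t=3: [261, 161, 217, 212, 302, 328, 296, 323, 128]
t=4: [309, 120, 172, 45, 53, 76, 77, 180, 127]
t=5: [277, 263, 282, 279, 202, 217, 316, 315, 272]
t=6: [74, 74, 74, 237, 137, 228, 57, 75, 75]
t=7: [231, 231, 165, 247, 117, 230, 152, 219, 232]
t=8: [55, 196, 132, 303, 113, 289, 110, 182, 46]
t=9: [296, 308, 286, 275, 121, 258, 266, 279, 289]
t=10: [75, 75, 75, 173, 124, 173, 74, 74, 75]
t=11: [233, 233, 309, 309, 404, 308, 307, 231, 232]
t=12: [58, 66, 69, 79, 77, 78, 67, 64, 57]
t=13: [205, 211, 227, 231, 239, 229, 224, 208, 204]
t=14: [8, 24, 37, 58, 56, 55, 32, 19, 6]
t=15: [113, 131, 165, 182, 196, 177, 157, 124, 110]
t=16: [318, 354, 394, 438, 442, 430, 382, 342, 314]
t=17: [77, 79, 81, 82, 84, 82, 81, 78, 77]
t=18: [238, 241, 244, 247, 247, 247, 243, 240, 237]
t=19: [69, 71, 73, 73, 73, 73, 73, 70, 70]
t=20: [223, 225, 227, 229, 229, 229, 226, 225, 222]
t=21: [40, 43, 47, 49, 51, 48, 46, 41, 40]
t=22: [167, 171, 177, 183, 183, 181, 174, 170, 165]
t=23: [413, 421, 431, 438, 441, 435, 427, 416, 413]
t=24: [83, 83, 83, 84, 84, 83, 83, 83, 83]
t=25: [249, 249, 249, 250, 250, 249, 249, 249, 249]
t=26: [73, 73, 73, 73, 73, 73, 73, 73, 73]
t=27: [229, 229, 229, 229, 229, 229, 229, 229, 229]
t=28: [51, 51, 51, 51, 51, 51, 51, 51, 51]
t=29: [187, 187, 187, 187, 187, 187, 187, 187, 187]
t=30: [451, 451, 451, 451, 451, 451, 451, 451, 451]
t=31: [85, 85, 85, 85, 85, 85, 85, 85, 85]
t=32: [253, 253, 253, 253, 253, 253, 253, 253, 253]
t=33: [73, 73, 73, 73, 73, 73, 73, 73, 73]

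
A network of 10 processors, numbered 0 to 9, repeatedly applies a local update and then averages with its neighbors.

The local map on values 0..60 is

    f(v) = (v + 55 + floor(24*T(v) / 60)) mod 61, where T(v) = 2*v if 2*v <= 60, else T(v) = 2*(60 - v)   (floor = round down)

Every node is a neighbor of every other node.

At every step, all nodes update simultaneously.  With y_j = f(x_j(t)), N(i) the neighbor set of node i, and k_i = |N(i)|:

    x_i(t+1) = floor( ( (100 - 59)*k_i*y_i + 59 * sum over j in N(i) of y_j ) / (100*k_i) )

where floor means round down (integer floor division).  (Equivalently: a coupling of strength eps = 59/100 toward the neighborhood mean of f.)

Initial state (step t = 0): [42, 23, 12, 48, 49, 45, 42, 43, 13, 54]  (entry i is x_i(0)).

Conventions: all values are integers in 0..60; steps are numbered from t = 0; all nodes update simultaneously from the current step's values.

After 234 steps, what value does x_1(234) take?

Answer: x_1(234) = 52
Key observation: The state at step 4, [52, 52, 52, 52, 52, 52, 52, 52, 52, 52], reappears at step 5: the system is in a cycle of period 1 from step 4 on.  Therefore the state at step 234 equals the state at step 4 + ((234 - 4) mod 1) = 4, which is [52, 52, 52, 52, 52, 52, 52, 52, 52, 52].

Derivation:
t=0: [42, 23, 12, 48, 49, 45, 42, 43, 13, 54]
t=1: [44, 39, 32, 45, 45, 45, 44, 44, 33, 45]
t=2: [49, 49, 49, 50, 50, 50, 49, 49, 49, 50]
t=3: [51, 51, 51, 51, 51, 51, 51, 51, 51, 51]
t=4: [52, 52, 52, 52, 52, 52, 52, 52, 52, 52]
t=5: [52, 52, 52, 52, 52, 52, 52, 52, 52, 52]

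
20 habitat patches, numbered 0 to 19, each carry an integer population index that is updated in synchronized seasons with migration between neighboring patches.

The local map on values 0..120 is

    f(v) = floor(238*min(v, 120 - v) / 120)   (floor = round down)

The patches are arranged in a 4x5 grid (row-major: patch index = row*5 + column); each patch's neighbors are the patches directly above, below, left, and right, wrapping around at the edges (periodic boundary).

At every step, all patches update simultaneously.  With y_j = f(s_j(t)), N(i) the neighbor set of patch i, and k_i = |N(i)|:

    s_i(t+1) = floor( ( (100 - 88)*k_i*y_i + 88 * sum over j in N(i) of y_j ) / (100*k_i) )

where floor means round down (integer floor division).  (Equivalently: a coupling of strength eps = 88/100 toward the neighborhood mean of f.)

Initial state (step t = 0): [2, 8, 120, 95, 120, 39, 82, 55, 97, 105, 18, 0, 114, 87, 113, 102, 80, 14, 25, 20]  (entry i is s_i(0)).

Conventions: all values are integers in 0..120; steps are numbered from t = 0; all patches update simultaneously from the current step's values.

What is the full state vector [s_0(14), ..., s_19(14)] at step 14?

Answer: [72, 76, 71, 95, 102, 90, 60, 76, 96, 90, 72, 76, 71, 95, 102, 90, 60, 78, 96, 91]

Derivation:
t=0: [2, 8, 120, 95, 120, 39, 82, 55, 97, 105, 18, 0, 114, 87, 113, 102, 80, 14, 25, 20]
t=1: [28, 36, 44, 26, 26, 40, 53, 41, 60, 33, 31, 44, 45, 33, 38, 38, 26, 33, 45, 26]
t=2: [67, 74, 69, 82, 54, 72, 82, 97, 71, 79, 76, 77, 76, 89, 62, 56, 71, 77, 61, 69]
t=3: [101, 94, 77, 101, 92, 87, 78, 84, 69, 100, 99, 86, 71, 98, 86, 99, 93, 98, 84, 111]
t=4: [51, 62, 54, 73, 35, 51, 65, 89, 53, 68, 57, 68, 60, 79, 38, 37, 50, 72, 39, 53]
t=5: [90, 105, 92, 89, 96, 105, 96, 104, 86, 89, 91, 109, 89, 92, 97, 100, 96, 99, 91, 77]
t=6: [38, 49, 42, 57, 64, 52, 29, 54, 53, 48, 36, 49, 39, 57, 62, 59, 34, 53, 60, 51]
t=7: [103, 73, 102, 105, 97, 77, 95, 83, 106, 106, 103, 71, 102, 105, 97, 83, 99, 88, 109, 113]
t=8: [69, 45, 60, 31, 27, 41, 82, 40, 38, 47, 69, 46, 61, 31, 27, 35, 76, 36, 32, 42]
t=9: [76, 94, 80, 75, 80, 91, 83, 94, 73, 68, 76, 94, 80, 75, 80, 90, 80, 93, 68, 62]
t=10: [64, 76, 63, 88, 96, 83, 54, 77, 84, 80, 64, 76, 63, 88, 96, 88, 56, 81, 88, 84]
t=11: [72, 107, 82, 72, 76, 98, 85, 99, 72, 61, 72, 107, 82, 72, 76, 96, 82, 97, 67, 56]
t=12: [55, 72, 54, 91, 102, 87, 37, 74, 87, 82, 55, 72, 54, 91, 102, 88, 40, 78, 88, 85]
t=13: [69, 92, 84, 66, 72, 88, 84, 88, 69, 53, 69, 92, 84, 66, 72, 88, 83, 88, 66, 51]
t=14: [72, 76, 71, 95, 102, 90, 60, 76, 96, 90, 72, 76, 71, 95, 102, 90, 60, 78, 96, 91]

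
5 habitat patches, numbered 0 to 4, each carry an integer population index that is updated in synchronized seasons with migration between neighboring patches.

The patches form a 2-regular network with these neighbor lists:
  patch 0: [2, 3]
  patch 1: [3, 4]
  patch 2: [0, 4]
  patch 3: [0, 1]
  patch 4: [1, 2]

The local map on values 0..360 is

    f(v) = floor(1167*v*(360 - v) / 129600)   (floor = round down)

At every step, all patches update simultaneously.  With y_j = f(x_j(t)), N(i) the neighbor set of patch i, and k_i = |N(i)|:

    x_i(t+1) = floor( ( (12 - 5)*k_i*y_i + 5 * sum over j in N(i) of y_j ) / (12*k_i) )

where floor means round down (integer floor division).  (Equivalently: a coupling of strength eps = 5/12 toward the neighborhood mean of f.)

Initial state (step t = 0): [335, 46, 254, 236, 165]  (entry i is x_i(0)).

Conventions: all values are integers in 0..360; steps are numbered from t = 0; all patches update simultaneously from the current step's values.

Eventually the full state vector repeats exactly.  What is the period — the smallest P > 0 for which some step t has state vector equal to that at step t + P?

Answer: 2
Key observation: The state at step 8, [291, 291, 291, 291, 291], reappears at step 10 — and no state repeats earlier — so the cycle the system enters has period 2.

Derivation:
t=0: [335, 46, 254, 236, 165]
t=1: [148, 190, 217, 196, 246]
t=2: [282, 281, 274, 287, 265]
t=3: [198, 202, 212, 192, 217]
t=4: [287, 285, 282, 288, 281]
t=5: [189, 192, 196, 187, 197]
t=6: [290, 290, 289, 290, 289]
t=7: [182, 182, 183, 182, 183]
t=8: [291, 291, 291, 291, 291]
t=9: [180, 180, 180, 180, 180]
t=10: [291, 291, 291, 291, 291]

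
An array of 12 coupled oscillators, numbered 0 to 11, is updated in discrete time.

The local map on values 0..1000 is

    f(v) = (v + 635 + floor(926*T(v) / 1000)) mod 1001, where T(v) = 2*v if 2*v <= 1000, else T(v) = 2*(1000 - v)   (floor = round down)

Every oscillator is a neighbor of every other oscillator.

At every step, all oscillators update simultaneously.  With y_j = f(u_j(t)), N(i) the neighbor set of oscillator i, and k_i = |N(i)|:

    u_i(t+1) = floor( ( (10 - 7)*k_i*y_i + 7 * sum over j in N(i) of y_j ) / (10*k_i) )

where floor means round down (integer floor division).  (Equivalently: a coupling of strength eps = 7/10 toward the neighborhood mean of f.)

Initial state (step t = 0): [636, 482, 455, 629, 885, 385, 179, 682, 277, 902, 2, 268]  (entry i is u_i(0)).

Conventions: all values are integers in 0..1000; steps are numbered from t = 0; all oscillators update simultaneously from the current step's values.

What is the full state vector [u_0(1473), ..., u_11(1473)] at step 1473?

Simulating step by step:
t=0: [636, 482, 455, 629, 885, 385, 179, 682, 277, 902, 2, 268]
t=1: [701, 480, 698, 703, 651, 651, 512, 692, 578, 648, 629, 572]
t=2: [804, 595, 805, 804, 814, 814, 606, 806, 829, 815, 819, 830]
t=3: [816, 859, 816, 816, 815, 815, 856, 816, 812, 814, 814, 811]
t=4: [786, 777, 786, 786, 786, 786, 778, 786, 787, 786, 786, 787]
t=5: [816, 818, 816, 816, 816, 816, 818, 816, 816, 816, 816, 816]
t=6: [789, 789, 789, 789, 789, 789, 789, 789, 789, 789, 789, 789]
t=7: [813, 813, 813, 813, 813, 813, 813, 813, 813, 813, 813, 813]
t=8: [793, 793, 793, 793, 793, 793, 793, 793, 793, 793, 793, 793]
t=9: [810, 810, 810, 810, 810, 810, 810, 810, 810, 810, 810, 810]
t=10: [795, 795, 795, 795, 795, 795, 795, 795, 795, 795, 795, 795]
t=11: [808, 808, 808, 808, 808, 808, 808, 808, 808, 808, 808, 808]
t=12: [797, 797, 797, 797, 797, 797, 797, 797, 797, 797, 797, 797]
t=13: [806, 806, 806, 806, 806, 806, 806, 806, 806, 806, 806, 806]
t=14: [799, 799, 799, 799, 799, 799, 799, 799, 799, 799, 799, 799]
t=15: [805, 805, 805, 805, 805, 805, 805, 805, 805, 805, 805, 805]
t=16: [800, 800, 800, 800, 800, 800, 800, 800, 800, 800, 800, 800]
t=17: [804, 804, 804, 804, 804, 804, 804, 804, 804, 804, 804, 804]
t=18: [800, 800, 800, 800, 800, 800, 800, 800, 800, 800, 800, 800]

Answer: [804, 804, 804, 804, 804, 804, 804, 804, 804, 804, 804, 804]
Key observation: The state at step 16, [800, 800, 800, 800, 800, 800, 800, 800, 800, 800, 800, 800], reappears at step 18: the system is in a cycle of period 2 from step 16 on.  Therefore the state at step 1473 equals the state at step 16 + ((1473 - 16) mod 2) = 17, which is [804, 804, 804, 804, 804, 804, 804, 804, 804, 804, 804, 804].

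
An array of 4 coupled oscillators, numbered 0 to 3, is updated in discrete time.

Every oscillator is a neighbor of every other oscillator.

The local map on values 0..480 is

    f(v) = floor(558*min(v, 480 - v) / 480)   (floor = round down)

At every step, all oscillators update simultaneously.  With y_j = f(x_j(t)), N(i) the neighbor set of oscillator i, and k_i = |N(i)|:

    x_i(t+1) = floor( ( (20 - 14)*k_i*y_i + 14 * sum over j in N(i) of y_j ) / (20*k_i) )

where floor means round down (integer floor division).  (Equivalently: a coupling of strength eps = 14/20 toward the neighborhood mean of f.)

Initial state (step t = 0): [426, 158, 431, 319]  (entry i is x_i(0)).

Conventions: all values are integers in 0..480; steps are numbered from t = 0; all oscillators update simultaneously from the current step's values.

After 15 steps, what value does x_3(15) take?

Simulating step by step:
t=0: [426, 158, 431, 319]
t=1: [118, 126, 117, 126]
t=2: [140, 141, 140, 141]
t=3: [162, 162, 162, 162]
t=4: [188, 188, 188, 188]
t=5: [218, 218, 218, 218]
t=6: [253, 253, 253, 253]
t=7: [263, 263, 263, 263]
t=8: [252, 252, 252, 252]
t=9: [265, 265, 265, 265]
t=10: [249, 249, 249, 249]
t=11: [268, 268, 268, 268]
t=12: [246, 246, 246, 246]
t=13: [272, 272, 272, 272]
t=14: [241, 241, 241, 241]
t=15: [277, 277, 277, 277]

Answer: x_3(15) = 277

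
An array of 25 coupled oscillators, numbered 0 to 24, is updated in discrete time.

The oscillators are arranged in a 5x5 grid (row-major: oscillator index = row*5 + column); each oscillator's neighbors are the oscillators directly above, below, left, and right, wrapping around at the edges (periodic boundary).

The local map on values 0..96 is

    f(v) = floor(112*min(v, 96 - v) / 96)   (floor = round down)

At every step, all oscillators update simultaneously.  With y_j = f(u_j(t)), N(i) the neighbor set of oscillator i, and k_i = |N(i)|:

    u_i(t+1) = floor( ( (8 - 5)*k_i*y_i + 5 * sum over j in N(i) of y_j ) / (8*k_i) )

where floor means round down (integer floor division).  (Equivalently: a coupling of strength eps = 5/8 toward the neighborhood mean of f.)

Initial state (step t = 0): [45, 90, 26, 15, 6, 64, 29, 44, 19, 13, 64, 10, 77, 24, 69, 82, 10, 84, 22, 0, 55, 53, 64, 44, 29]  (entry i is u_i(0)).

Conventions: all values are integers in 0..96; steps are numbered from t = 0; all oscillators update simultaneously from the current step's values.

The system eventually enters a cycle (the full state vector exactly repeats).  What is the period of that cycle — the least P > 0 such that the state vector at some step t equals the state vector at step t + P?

Answer: 2
Key observation: The state at step 12, [52, 52, 52, 51, 51, 51, 52, 51, 51, 51, 51, 51, 51, 51, 51, 51, 51, 51, 51, 51, 51, 52, 52, 51, 51], reappears at step 14 — and no state repeats earlier — so the cycle the system enters has period 2.

Derivation:
t=0: [45, 90, 26, 15, 6, 64, 29, 44, 19, 13, 64, 10, 77, 24, 69, 82, 10, 84, 22, 0, 55, 53, 64, 44, 29]
t=1: [34, 28, 28, 23, 20, 35, 28, 35, 25, 20, 28, 20, 24, 26, 24, 20, 18, 20, 23, 16, 41, 34, 36, 36, 28]
t=2: [36, 34, 33, 29, 27, 34, 33, 33, 29, 27, 29, 26, 28, 28, 26, 27, 24, 26, 27, 23, 38, 36, 37, 35, 32]
t=3: [39, 39, 38, 34, 33, 37, 37, 36, 33, 32, 32, 31, 32, 31, 30, 32, 31, 32, 31, 29, 40, 39, 39, 37, 35]
t=4: [43, 44, 43, 40, 39, 41, 42, 41, 38, 37, 37, 37, 37, 36, 35, 37, 37, 37, 36, 35, 43, 43, 43, 41, 40]
t=5: [48, 50, 49, 46, 45, 46, 47, 46, 44, 43, 43, 43, 43, 42, 41, 43, 44, 43, 42, 41, 48, 49, 48, 46, 45]
t=6: [54, 53, 53, 52, 52, 52, 52, 52, 51, 50, 50, 50, 50, 49, 48, 50, 51, 50, 49, 48, 54, 54, 53, 52, 52]
t=7: [49, 49, 50, 51, 51, 51, 51, 51, 52, 52, 53, 52, 52, 53, 54, 52, 52, 52, 53, 54, 49, 49, 50, 51, 51]
t=8: [53, 53, 52, 52, 52, 51, 52, 51, 51, 51, 50, 51, 51, 50, 49, 51, 51, 51, 50, 49, 53, 53, 52, 51, 51]
t=9: [50, 50, 51, 51, 51, 51, 51, 51, 52, 52, 52, 52, 52, 52, 53, 52, 51, 52, 52, 53, 50, 50, 51, 51, 51]
t=10: [52, 52, 52, 51, 52, 51, 52, 51, 51, 51, 51, 51, 51, 50, 50, 51, 51, 51, 51, 50, 52, 52, 52, 51, 51]
t=11: [51, 51, 51, 51, 51, 51, 51, 51, 52, 52, 52, 51, 52, 52, 52, 52, 51, 51, 52, 52, 51, 51, 51, 51, 51]
t=12: [52, 52, 52, 51, 51, 51, 52, 51, 51, 51, 51, 51, 51, 51, 51, 51, 51, 51, 51, 51, 51, 52, 52, 51, 51]
t=13: [51, 51, 51, 51, 51, 51, 51, 51, 52, 52, 52, 51, 52, 52, 52, 52, 51, 51, 52, 52, 51, 51, 51, 51, 52]
t=14: [52, 52, 52, 51, 51, 51, 52, 51, 51, 51, 51, 51, 51, 51, 51, 51, 51, 51, 51, 51, 51, 52, 52, 51, 51]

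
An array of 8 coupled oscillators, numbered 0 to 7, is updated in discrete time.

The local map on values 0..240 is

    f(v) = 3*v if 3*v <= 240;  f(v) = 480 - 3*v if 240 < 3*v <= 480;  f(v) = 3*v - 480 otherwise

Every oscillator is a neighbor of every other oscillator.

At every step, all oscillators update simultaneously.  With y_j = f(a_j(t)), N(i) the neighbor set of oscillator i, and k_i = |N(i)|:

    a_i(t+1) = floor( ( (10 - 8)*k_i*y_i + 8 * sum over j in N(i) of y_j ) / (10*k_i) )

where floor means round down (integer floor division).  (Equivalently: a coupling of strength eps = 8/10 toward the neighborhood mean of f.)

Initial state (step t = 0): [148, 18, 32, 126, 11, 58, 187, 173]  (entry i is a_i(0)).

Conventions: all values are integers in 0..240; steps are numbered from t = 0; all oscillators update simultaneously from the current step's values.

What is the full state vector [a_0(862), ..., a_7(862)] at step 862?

Simulating step by step:
t=0: [148, 18, 32, 126, 11, 58, 187, 173]
t=1: [73, 74, 78, 79, 73, 85, 77, 73]
t=2: [225, 225, 226, 226, 225, 225, 226, 225]
t=3: [196, 196, 196, 196, 196, 196, 196, 196]
t=4: [108, 108, 108, 108, 108, 108, 108, 108]
t=5: [156, 156, 156, 156, 156, 156, 156, 156]
t=6: [12, 12, 12, 12, 12, 12, 12, 12]
t=7: [36, 36, 36, 36, 36, 36, 36, 36]
t=8: [108, 108, 108, 108, 108, 108, 108, 108]

Answer: [12, 12, 12, 12, 12, 12, 12, 12]
Key observation: The state at step 4, [108, 108, 108, 108, 108, 108, 108, 108], reappears at step 8: the system is in a cycle of period 4 from step 4 on.  Therefore the state at step 862 equals the state at step 4 + ((862 - 4) mod 4) = 6, which is [12, 12, 12, 12, 12, 12, 12, 12].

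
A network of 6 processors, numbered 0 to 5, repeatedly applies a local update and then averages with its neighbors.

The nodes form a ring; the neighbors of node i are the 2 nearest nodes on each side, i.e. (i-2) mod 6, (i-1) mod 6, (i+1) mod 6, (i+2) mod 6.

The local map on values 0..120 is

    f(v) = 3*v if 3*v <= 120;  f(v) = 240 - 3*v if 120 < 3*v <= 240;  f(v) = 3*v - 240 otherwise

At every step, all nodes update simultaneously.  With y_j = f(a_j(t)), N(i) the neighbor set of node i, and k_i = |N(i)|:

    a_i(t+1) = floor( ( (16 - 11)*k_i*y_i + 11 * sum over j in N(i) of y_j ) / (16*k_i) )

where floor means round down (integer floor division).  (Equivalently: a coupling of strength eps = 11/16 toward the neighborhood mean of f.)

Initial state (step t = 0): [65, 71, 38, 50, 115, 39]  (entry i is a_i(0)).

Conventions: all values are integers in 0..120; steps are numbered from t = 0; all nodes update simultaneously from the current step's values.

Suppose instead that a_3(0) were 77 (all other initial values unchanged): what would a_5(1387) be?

Answer: a_5(1387) = 31
Key observation: The state at step 15, [119, 118, 118, 118, 119, 118], reappears at step 27: the system is in a cycle of period 12 from step 15 on.  Therefore the state at step 1387 equals the state at step 15 + ((1387 - 15) mod 12) = 19, which is [30, 31, 31, 31, 30, 31].

Derivation:
t=0: [65, 71, 38, 77, 115, 39]
t=1: [76, 57, 67, 65, 81, 68]
t=2: [29, 44, 34, 39, 23, 33]
t=3: [92, 103, 97, 101, 91, 96]
t=4: [45, 55, 50, 54, 44, 49]
t=5: [95, 86, 91, 87, 96, 91]
t=6: [36, 28, 33, 29, 37, 33]
t=7: [101, 93, 97, 94, 102, 97]
t=8: [55, 47, 52, 48, 56, 52]
t=9: [81, 89, 85, 88, 80, 85]
t=10: [10, 18, 13, 17, 9, 13]
t=11: [36, 44, 40, 43, 35, 40]
t=12: [111, 112, 111, 112, 111, 111]
t=13: [93, 94, 94, 94, 93, 94]
t=14: [40, 41, 40, 41, 40, 40]
t=15: [119, 118, 118, 118, 119, 118]
t=16: [115, 114, 115, 114, 115, 115]
t=17: [104, 103, 103, 103, 104, 103]
t=18: [70, 69, 70, 69, 70, 70]
t=19: [30, 31, 31, 31, 30, 31]
t=20: [91, 92, 91, 92, 91, 91]
t=21: [33, 34, 34, 34, 33, 34]
t=22: [100, 101, 100, 101, 100, 100]
t=23: [60, 61, 61, 61, 60, 61]
t=24: [58, 57, 58, 57, 58, 58]
t=25: [66, 67, 67, 67, 66, 67]
t=26: [40, 39, 40, 39, 40, 40]
t=27: [119, 118, 118, 118, 119, 118]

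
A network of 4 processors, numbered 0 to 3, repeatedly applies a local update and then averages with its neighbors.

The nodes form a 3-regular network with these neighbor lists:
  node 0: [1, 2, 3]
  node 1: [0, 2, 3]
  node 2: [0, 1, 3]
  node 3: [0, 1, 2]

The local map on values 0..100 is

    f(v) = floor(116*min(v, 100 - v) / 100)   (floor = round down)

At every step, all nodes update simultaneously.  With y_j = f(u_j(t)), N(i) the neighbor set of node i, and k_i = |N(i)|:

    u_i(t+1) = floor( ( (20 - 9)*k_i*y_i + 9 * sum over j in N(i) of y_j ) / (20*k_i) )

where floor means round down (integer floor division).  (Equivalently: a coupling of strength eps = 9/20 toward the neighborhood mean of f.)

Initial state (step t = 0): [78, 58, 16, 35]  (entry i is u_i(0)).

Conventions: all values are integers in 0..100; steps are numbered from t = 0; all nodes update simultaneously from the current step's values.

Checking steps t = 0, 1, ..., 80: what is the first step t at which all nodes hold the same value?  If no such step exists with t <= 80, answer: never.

Answer: 6
Key observation: Synchronization is absorbing here: once all nodes are equal they stay equal, and step 6 is the first all-equal step.

Derivation:
t=0: [78, 58, 16, 35]  (not all equal)
t=1: [29, 38, 26, 35]  (not all equal)
t=2: [35, 39, 34, 38]  (not all equal)
t=3: [41, 43, 40, 42]  (not all equal)
t=4: [47, 48, 46, 47]  (not all equal)
t=5: [54, 54, 53, 54]  (not all equal)
t=6: [53, 53, 53, 53]  (all equal)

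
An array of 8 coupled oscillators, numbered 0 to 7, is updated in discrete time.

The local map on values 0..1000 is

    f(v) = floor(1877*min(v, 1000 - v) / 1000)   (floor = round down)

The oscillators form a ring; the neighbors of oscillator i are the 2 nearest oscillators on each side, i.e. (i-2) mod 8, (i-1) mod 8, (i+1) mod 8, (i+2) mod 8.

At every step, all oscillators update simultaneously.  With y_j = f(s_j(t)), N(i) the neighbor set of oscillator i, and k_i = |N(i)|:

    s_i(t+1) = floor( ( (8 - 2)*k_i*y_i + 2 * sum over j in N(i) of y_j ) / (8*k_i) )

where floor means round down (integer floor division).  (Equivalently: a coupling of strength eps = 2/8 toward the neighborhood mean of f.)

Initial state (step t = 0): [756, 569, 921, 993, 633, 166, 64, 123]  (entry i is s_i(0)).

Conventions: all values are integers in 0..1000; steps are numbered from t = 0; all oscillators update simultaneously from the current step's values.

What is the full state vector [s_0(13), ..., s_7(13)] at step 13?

Simulating step by step:
t=0: [756, 569, 921, 993, 633, 166, 64, 123]
t=1: [424, 659, 233, 131, 553, 298, 195, 278]
t=2: [719, 604, 485, 338, 729, 542, 444, 538]
t=3: [604, 740, 833, 664, 583, 821, 797, 835]
t=4: [650, 490, 399, 592, 690, 382, 421, 353]
t=5: [686, 866, 743, 759, 624, 712, 756, 689]
t=6: [552, 319, 486, 462, 649, 542, 493, 552]
t=7: [834, 664, 869, 839, 716, 849, 893, 831]
t=8: [320, 545, 294, 332, 464, 296, 240, 326]
t=9: [604, 789, 597, 644, 788, 575, 502, 611]
t=10: [733, 478, 704, 647, 494, 768, 867, 726]
t=11: [514, 812, 602, 672, 814, 473, 335, 515]
t=12: [848, 463, 699, 607, 441, 821, 662, 856]
t=13: [359, 767, 592, 714, 762, 405, 582, 335]

Answer: [359, 767, 592, 714, 762, 405, 582, 335]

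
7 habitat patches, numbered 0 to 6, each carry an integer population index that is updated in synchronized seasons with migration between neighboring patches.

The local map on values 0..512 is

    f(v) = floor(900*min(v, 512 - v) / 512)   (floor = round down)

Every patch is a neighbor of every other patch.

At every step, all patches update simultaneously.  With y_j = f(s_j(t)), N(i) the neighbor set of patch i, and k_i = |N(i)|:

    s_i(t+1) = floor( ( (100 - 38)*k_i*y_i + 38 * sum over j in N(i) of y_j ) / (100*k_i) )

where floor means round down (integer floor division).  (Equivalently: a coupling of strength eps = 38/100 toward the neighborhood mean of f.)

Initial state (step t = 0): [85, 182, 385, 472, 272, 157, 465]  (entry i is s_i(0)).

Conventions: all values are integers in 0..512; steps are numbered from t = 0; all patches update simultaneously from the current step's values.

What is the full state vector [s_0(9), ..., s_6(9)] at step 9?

Simulating step by step:
t=0: [85, 182, 385, 472, 272, 157, 465]
t=1: [180, 275, 221, 136, 331, 250, 143]
t=2: [325, 381, 365, 282, 326, 394, 289]
t=3: [318, 263, 279, 360, 317, 251, 353]
t=4: [349, 402, 387, 307, 349, 404, 314]
t=5: [278, 226, 241, 319, 278, 224, 312]
t=6: [401, 393, 408, 361, 401, 391, 367]
t=7: [204, 212, 197, 243, 204, 213, 237]
t=8: [367, 374, 360, 405, 367, 376, 399]
t=9: [245, 238, 252, 208, 245, 237, 214]

Answer: [245, 238, 252, 208, 245, 237, 214]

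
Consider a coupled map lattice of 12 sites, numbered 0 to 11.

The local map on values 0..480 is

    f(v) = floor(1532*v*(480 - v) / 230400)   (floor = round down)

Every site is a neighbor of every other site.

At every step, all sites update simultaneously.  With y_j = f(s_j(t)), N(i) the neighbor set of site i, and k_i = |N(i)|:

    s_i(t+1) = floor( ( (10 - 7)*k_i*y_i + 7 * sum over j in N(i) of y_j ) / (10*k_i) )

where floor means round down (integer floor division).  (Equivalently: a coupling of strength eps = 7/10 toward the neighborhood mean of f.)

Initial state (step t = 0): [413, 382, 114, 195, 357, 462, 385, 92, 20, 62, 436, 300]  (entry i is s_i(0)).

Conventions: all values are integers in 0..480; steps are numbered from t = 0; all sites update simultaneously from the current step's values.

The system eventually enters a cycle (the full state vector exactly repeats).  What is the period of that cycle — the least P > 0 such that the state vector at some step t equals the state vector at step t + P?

Simulating step by step:
t=0: [413, 382, 114, 195, 357, 462, 385, 92, 20, 62, 436, 300]
t=1: [210, 225, 232, 254, 235, 179, 224, 222, 181, 207, 196, 251]
t=2: [375, 376, 377, 376, 377, 371, 376, 376, 371, 375, 374, 377]
t=3: [261, 260, 260, 260, 260, 262, 260, 260, 262, 261, 261, 260]
t=4: [379, 379, 379, 379, 379, 379, 379, 379, 379, 379, 379, 379]
t=5: [254, 254, 254, 254, 254, 254, 254, 254, 254, 254, 254, 254]
t=6: [381, 381, 381, 381, 381, 381, 381, 381, 381, 381, 381, 381]
t=7: [250, 250, 250, 250, 250, 250, 250, 250, 250, 250, 250, 250]
t=8: [382, 382, 382, 382, 382, 382, 382, 382, 382, 382, 382, 382]
t=9: [248, 248, 248, 248, 248, 248, 248, 248, 248, 248, 248, 248]
t=10: [382, 382, 382, 382, 382, 382, 382, 382, 382, 382, 382, 382]

Answer: 2
Key observation: The state at step 8, [382, 382, 382, 382, 382, 382, 382, 382, 382, 382, 382, 382], reappears at step 10 — and no state repeats earlier — so the cycle the system enters has period 2.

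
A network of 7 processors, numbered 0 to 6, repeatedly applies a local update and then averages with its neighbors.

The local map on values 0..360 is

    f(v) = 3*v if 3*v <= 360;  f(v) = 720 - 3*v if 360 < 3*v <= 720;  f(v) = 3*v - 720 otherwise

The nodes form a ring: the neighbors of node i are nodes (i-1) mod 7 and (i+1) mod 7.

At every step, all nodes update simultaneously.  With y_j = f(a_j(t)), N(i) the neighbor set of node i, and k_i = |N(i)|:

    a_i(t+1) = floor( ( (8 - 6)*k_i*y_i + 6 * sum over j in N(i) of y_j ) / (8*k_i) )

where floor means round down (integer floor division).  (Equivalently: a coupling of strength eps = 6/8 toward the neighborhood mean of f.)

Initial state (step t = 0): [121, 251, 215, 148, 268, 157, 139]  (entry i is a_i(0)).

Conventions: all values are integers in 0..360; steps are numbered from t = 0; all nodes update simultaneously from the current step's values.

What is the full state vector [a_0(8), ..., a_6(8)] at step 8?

Simulating step by step:
t=0: [121, 251, 215, 148, 268, 157, 139]
t=1: [215, 170, 134, 128, 217, 207, 303]
t=2: [168, 199, 284, 229, 180, 121, 112]
t=3: [226, 161, 91, 125, 191, 282, 298]
t=4: [164, 177, 286, 243, 213, 151, 106]
t=5: [247, 184, 108, 84, 123, 216, 265]
t=6: [96, 171, 238, 316, 209, 177, 53]
t=7: [209, 162, 164, 94, 179, 141, 218]
t=8: [135, 178, 250, 224, 262, 167, 162]

Answer: [135, 178, 250, 224, 262, 167, 162]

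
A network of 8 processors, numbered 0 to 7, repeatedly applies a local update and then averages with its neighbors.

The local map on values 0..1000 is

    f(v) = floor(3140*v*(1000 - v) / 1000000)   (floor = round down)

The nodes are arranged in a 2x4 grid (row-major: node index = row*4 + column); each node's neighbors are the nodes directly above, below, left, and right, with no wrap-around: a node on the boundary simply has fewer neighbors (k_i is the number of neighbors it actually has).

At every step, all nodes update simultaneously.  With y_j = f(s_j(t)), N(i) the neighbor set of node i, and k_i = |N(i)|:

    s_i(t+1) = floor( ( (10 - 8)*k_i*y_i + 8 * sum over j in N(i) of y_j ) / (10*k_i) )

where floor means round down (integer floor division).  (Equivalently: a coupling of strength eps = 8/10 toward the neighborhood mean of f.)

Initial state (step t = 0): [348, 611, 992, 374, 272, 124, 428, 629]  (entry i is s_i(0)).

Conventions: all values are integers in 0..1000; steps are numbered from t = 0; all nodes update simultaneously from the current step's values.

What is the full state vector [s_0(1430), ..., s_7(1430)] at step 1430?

Answer: [779, 779, 779, 779, 779, 779, 779, 779]
Key observation: The state at step 16, [779, 779, 779, 779, 779, 779, 779, 779], reappears at step 18: the system is in a cycle of period 2 from step 16 on.  Therefore the state at step 1430 equals the state at step 16 + ((1430 - 16) mod 2) = 16, which is [779, 779, 779, 779, 779, 779, 779, 779].

Derivation:
t=0: [348, 611, 992, 374, 272, 124, 428, 629]
t=1: [689, 436, 604, 449, 545, 637, 446, 747]
t=2: [754, 727, 769, 692, 714, 765, 707, 739]
t=3: [622, 578, 629, 598, 586, 623, 590, 648]
t=4: [758, 741, 753, 730, 742, 756, 734, 748]
t=5: [596, 583, 605, 593, 581, 600, 590, 610]
t=6: [762, 755, 757, 750, 756, 760, 751, 755]
t=7: [577, 574, 583, 580, 572, 580, 578, 586]
t=8: [767, 764, 764, 762, 765, 766, 763, 763]
t=9: [564, 563, 567, 567, 562, 564, 565, 567]
t=10: [772, 771, 770, 770, 772, 771, 770, 770]
t=11: [552, 554, 555, 556, 552, 554, 555, 556]
t=12: [775, 775, 775, 775, 775, 775, 775, 775]
t=13: [547, 547, 547, 547, 547, 547, 547, 547]
t=14: [778, 778, 778, 778, 778, 778, 778, 778]
t=15: [542, 542, 542, 542, 542, 542, 542, 542]
t=16: [779, 779, 779, 779, 779, 779, 779, 779]
t=17: [540, 540, 540, 540, 540, 540, 540, 540]
t=18: [779, 779, 779, 779, 779, 779, 779, 779]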